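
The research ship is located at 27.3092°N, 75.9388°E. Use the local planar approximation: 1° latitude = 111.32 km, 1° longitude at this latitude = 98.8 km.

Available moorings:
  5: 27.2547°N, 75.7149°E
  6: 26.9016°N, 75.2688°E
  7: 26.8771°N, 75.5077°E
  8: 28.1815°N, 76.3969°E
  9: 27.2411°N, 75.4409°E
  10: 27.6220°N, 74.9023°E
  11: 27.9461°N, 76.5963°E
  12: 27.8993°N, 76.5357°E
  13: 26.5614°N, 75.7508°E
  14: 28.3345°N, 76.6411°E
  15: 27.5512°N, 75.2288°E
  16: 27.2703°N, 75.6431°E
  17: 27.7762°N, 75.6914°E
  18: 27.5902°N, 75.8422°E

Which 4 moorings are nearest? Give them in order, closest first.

5, 16, 18, 9

Distances from 27.3092°N, 75.9388°E:
5: √((-0.0545·111.32)² + (-0.2239·98.8)²) = √(36.807761 + 489.352799) = 22.9382 km
6: √((-0.4076·111.32)² + (-0.6700·98.8)²) = √(2058.802780 + 4381.910416) = 80.2541 km
7: √((-0.4321·111.32)² + (-0.4311·98.8)²) = √(2313.741988 + 1814.136390) = 64.2486 km
8: √((0.8723·111.32)² + (0.4581·98.8)²) = √(9429.271491 + 2048.492946) = 107.1343 km
9: √((-0.0681·111.32)² + (-0.4979·98.8)²) = √(57.469924 + 2419.904024) = 49.7732 km
10: √((0.3128·111.32)² + (-1.0365·98.8)²) = √(1212.494798 + 10487.029798) = 108.1643 km
11: √((0.6369·111.32)² + (0.6575·98.8)²) = √(5026.768594 + 4219.931521) = 96.1598 km
12: √((0.5901·111.32)² + (0.5969·98.8)²) = √(4315.167166 + 3477.899651) = 88.2783 km
13: √((-0.7478·111.32)² + (-0.1880·98.8)²) = √(6929.746008 + 345.008335) = 85.2922 km
14: √((1.0253·111.32)² + (0.7023·98.8)²) = √(13027.116892 + 4814.589075) = 133.5728 km
15: √((0.2420·111.32)² + (-0.7100·98.8)²) = √(725.733428 + 4920.741904) = 75.1430 km
16: √((-0.0389·111.32)² + (-0.2957·98.8)²) = √(18.751914 + 853.525574) = 29.5343 km
17: √((0.4670·111.32)² + (-0.2474·98.8)²) = √(2702.589944 + 597.466115) = 57.4461 km
18: √((0.2810·111.32)² + (-0.0966·98.8)²) = √(978.495956 + 91.089463) = 32.7045 km
Sorted: 5 (22.9382 km) < 16 (29.5343 km) < 18 (32.7045 km) < 9 (49.7732 km) < 17 (57.4461 km) < 7 (64.2486 km) < …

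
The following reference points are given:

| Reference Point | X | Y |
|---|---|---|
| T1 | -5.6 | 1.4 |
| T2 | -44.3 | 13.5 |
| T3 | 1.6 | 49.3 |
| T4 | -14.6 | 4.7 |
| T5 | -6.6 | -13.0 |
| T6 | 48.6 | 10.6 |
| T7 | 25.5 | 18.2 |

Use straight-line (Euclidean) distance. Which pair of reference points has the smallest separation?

T1 and T4

Pairwise distances:
T1–T2: 40.5
T1–T3: 48.4
T1–T4: 9.6
T1–T5: 14.4
T1–T6: 55.0
T1–T7: 35.3
T2–T3: 58.2
T2–T4: 31.0
T2–T5: 46.1
T2–T6: 92.9
T2–T7: 70.0
T3–T4: 47.5
T3–T5: 62.8
T3–T6: 60.9
T3–T7: 39.2
T4–T5: 19.4
T4–T6: 63.5
T4–T7: 42.3
T5–T6: 60.0
T5–T7: 44.8
T6–T7: 24.3
Closest pair: T1–T4 at 9.6.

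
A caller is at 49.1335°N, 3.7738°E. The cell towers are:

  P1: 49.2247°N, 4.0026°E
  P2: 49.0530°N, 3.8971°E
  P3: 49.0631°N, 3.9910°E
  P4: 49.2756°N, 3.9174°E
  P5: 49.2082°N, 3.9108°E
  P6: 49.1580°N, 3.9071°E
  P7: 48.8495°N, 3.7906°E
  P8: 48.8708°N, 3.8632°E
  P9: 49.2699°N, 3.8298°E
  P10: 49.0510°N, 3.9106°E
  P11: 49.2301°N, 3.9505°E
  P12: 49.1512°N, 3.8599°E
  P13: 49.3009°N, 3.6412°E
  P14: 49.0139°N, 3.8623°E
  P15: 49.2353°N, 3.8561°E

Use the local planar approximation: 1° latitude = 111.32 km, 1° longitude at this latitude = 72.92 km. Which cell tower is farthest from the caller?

P7

Distances from 49.1335°N, 3.7738°E:
P1: 19.5302 km
P2: 12.6942 km
P3: 17.6711 km
P4: 18.9704 km
P5: 12.9981 km
P6: 10.0956 km
P7: 31.6386 km
P8: 29.9616 km
P9: 15.7236 km
P10: 13.5593 km
P11: 16.7827 km
P12: 6.5803 km
P13: 20.9942 km
P14: 14.7955 km
P15: 12.8234 km
Maximum: P7 at 31.6386 km.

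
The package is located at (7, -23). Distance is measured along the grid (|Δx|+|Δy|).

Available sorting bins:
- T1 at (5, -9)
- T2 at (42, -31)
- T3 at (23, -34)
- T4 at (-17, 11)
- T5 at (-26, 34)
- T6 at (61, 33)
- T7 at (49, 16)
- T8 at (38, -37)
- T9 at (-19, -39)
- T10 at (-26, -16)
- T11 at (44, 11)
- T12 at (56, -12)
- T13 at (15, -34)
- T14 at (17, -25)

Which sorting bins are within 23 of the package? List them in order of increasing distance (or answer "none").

Distances from (7, -23):
T1: |-2| + |14| = 2 + 14 = 16
T2: |35| + |-8| = 35 + 8 = 43
T3: |16| + |-11| = 16 + 11 = 27
T4: |-24| + |34| = 24 + 34 = 58
T5: |-33| + |57| = 33 + 57 = 90
T6: |54| + |56| = 54 + 56 = 110
T7: |42| + |39| = 42 + 39 = 81
T8: |31| + |-14| = 31 + 14 = 45
T9: |-26| + |-16| = 26 + 16 = 42
T10: |-33| + |7| = 33 + 7 = 40
T11: |37| + |34| = 37 + 34 = 71
T12: |49| + |11| = 49 + 11 = 60
T13: |8| + |-11| = 8 + 11 = 19
T14: |10| + |-2| = 10 + 2 = 12
Threshold 23: T14 (12), T1 (16), T13 (19) are within range.

T14, T1, T13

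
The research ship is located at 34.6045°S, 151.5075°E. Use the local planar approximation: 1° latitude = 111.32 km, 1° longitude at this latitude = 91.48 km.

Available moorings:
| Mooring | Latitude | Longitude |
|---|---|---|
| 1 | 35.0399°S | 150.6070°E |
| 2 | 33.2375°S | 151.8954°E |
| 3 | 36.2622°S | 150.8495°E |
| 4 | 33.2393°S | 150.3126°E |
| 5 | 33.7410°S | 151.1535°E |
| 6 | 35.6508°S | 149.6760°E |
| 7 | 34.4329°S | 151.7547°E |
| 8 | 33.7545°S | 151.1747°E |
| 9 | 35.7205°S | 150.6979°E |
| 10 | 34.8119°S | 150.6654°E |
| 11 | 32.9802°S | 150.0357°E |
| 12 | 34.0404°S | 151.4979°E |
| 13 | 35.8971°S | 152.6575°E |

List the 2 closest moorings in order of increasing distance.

Distances from 34.6045°S, 151.5075°E:
1: √((-0.4354·111.32)² + (-0.9005·91.48)²) = √(2349.217594 + 6786.092048) = 95.5788 km
2: √((1.3670·111.32)² + (0.3879·91.48)²) = √(23157.060189 + 1259.191754) = 156.2570 km
3: √((-1.6577·111.32)² + (-0.6580·91.48)²) = √(34053.226753 + 3623.298374) = 194.1044 km
4: √((1.3652·111.32)² + (-1.1949·91.48)²) = √(23096.116129 + 11948.556297) = 187.2022 km
5: √((0.8635·111.32)² + (-0.3540·91.48)²) = √(9239.981020 + 1048.718275) = 101.4332 km
6: √((-1.0463·111.32)² + (-1.8315·91.48)²) = √(13566.219698 + 28071.534781) = 204.0533 km
7: √((0.1716·111.32)² + (0.2472·91.48)²) = √(364.905965 + 511.386483) = 29.6022 km
8: √((0.8500·111.32)² + (-0.3328·91.48)²) = √(8953.322884 + 926.870259) = 99.3992 km
9: √((-1.1160·111.32)² + (-0.8096·91.48)²) = √(15433.868105 + 5485.210654) = 144.6343 km
10: √((-0.2074·111.32)² + (-0.8421·91.48)²) = √(533.045031 + 5934.438679) = 80.4207 km
11: √((1.6243·111.32)² + (-1.4718·91.48)²) = √(32694.814973 + 18128.000690) = 225.4392 km
12: √((0.5641·111.32)² + (-0.0096·91.48)²) = √(3943.288886 + 0.771249) = 62.8018 km
13: √((-1.2926·111.32)² + (1.1500·91.48)²) = √(20704.974430 + 11067.460804) = 178.2482 km
Sorted: 7 (29.6022 km) < 12 (62.8018 km) < 10 (80.4207 km) < 1 (95.5788 km) < …

7, 12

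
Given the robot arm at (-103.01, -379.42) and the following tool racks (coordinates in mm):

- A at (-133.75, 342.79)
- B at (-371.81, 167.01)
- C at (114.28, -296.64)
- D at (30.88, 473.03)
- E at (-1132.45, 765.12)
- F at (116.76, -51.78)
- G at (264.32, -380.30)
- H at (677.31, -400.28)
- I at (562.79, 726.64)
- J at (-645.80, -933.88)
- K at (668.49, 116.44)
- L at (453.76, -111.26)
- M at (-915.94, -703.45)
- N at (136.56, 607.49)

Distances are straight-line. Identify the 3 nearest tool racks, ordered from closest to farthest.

Distances from (-103.01, -379.42):
A: √((-30.74)² + (722.21)²) = √(944.9476 + 521587.2841) = 722.86 mm
B: √((-268.80)² + (546.43)²) = √(72253.4400 + 298585.7449) = 608.97 mm
C: √((217.29)² + (82.78)²) = √(47214.9441 + 6852.5284) = 232.52 mm
D: √((133.89)² + (852.45)²) = √(17926.5321 + 726671.0025) = 862.90 mm
E: √((-1029.44)² + (1144.54)²) = √(1059746.7136 + 1309971.8116) = 1539.39 mm
F: √((219.77)² + (327.64)²) = √(48298.8529 + 107347.9696) = 394.52 mm
G: √((367.33)² + (-0.88)²) = √(134931.3289 + 0.7744) = 367.33 mm
H: √((780.32)² + (-20.86)²) = √(608899.3024 + 435.1396) = 780.60 mm
I: √((665.80)² + (1106.06)²) = √(443289.6400 + 1223368.7236) = 1290.99 mm
J: √((-542.79)² + (-554.46)²) = √(294620.9841 + 307425.8916) = 775.92 mm
K: √((771.50)² + (495.86)²) = √(595212.2500 + 245877.1396) = 917.11 mm
L: √((556.77)² + (268.16)²) = √(309992.8329 + 71909.7856) = 617.98 mm
M: √((-812.93)² + (-324.03)²) = √(660855.1849 + 104995.4409) = 875.13 mm
N: √((239.57)² + (986.91)²) = √(57393.7849 + 973991.3481) = 1015.57 mm
Sorted: C (232.52 mm) < G (367.33 mm) < F (394.52 mm) < B (608.97 mm) < L (617.98 mm) < …

C, G, F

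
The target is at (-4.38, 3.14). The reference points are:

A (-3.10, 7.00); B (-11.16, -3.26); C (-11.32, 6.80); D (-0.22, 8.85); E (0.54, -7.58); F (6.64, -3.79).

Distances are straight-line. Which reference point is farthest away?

Distances from (-4.38, 3.14):
A: √((1.28)² + (3.86)²) = √(1.6384 + 14.8996) = 4.07
B: √((-6.78)² + (-6.40)²) = √(45.9684 + 40.9600) = 9.32
C: √((-6.94)² + (3.66)²) = √(48.1636 + 13.3956) = 7.85
D: √((4.16)² + (5.71)²) = √(17.3056 + 32.6041) = 7.06
E: √((4.92)² + (-10.72)²) = √(24.2064 + 114.9184) = 11.80
F: √((11.02)² + (-6.93)²) = √(121.4404 + 48.0249) = 13.02
Maximum: F at 13.02.

F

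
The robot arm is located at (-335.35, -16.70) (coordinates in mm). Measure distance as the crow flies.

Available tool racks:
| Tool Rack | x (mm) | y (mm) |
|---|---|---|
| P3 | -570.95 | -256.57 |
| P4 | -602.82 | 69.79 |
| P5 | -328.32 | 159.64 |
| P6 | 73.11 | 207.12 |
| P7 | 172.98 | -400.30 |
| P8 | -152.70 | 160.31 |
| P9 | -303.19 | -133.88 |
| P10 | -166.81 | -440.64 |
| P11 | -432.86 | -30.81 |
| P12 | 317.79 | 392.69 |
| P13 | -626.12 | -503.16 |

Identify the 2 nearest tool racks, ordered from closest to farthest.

P11, P9

Distances from (-335.35, -16.70):
P3: √((-235.60)² + (-239.87)²) = √(55507.3600 + 57537.6169) = 336.22 mm
P4: √((-267.47)² + (86.49)²) = √(71540.2009 + 7480.5201) = 281.11 mm
P5: √((7.03)² + (176.34)²) = √(49.4209 + 31095.7956) = 176.48 mm
P6: √((408.46)² + (223.82)²) = √(166839.5716 + 50095.3924) = 465.76 mm
P7: √((508.33)² + (-383.60)²) = √(258399.3889 + 147148.9600) = 636.83 mm
P8: √((182.65)² + (177.01)²) = √(33361.0225 + 31332.5401) = 254.35 mm
P9: √((32.16)² + (-117.18)²) = √(1034.2656 + 13731.1524) = 121.51 mm
P10: √((168.54)² + (-423.94)²) = √(28405.7316 + 179725.1236) = 456.21 mm
P11: √((-97.51)² + (-14.11)²) = √(9508.2001 + 199.0921) = 98.53 mm
P12: √((653.14)² + (409.39)²) = √(426591.8596 + 167600.1721) = 770.84 mm
P13: √((-290.77)² + (-486.46)²) = √(84547.1929 + 236643.3316) = 566.74 mm
Sorted: P11 (98.53 mm) < P9 (121.51 mm) < P5 (176.48 mm) < P8 (254.35 mm) < …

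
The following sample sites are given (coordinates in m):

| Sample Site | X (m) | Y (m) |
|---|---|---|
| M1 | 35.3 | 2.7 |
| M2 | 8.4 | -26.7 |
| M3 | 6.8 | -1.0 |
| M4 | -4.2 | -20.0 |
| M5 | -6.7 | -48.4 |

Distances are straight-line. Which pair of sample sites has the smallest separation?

M2 and M4

Pairwise distances:
M1–M2: √((-26.9)² + (-29.4)²) = √(723.610 + 864.360) = 39.8 m
M1–M3: √((-28.5)² + (-3.7)²) = √(812.250 + 13.690) = 28.7 m
M1–M4: √((-39.5)² + (-22.7)²) = √(1560.250 + 515.290) = 45.6 m
M1–M5: √((-42.0)² + (-51.1)²) = √(1764.000 + 2611.210) = 66.1 m
M2–M3: √((-1.6)² + (25.7)²) = √(2.560 + 660.490) = 25.7 m
M2–M4: √((-12.6)² + (6.7)²) = √(158.760 + 44.890) = 14.3 m
M2–M5: √((-15.1)² + (-21.7)²) = √(228.010 + 470.890) = 26.4 m
M3–M4: √((-11.0)² + (-19.0)²) = √(121.000 + 361.000) = 22.0 m
M3–M5: √((-13.5)² + (-47.4)²) = √(182.250 + 2246.760) = 49.3 m
M4–M5: √((-2.5)² + (-28.4)²) = √(6.250 + 806.560) = 28.5 m
Closest pair: M2–M4 at 14.3 m.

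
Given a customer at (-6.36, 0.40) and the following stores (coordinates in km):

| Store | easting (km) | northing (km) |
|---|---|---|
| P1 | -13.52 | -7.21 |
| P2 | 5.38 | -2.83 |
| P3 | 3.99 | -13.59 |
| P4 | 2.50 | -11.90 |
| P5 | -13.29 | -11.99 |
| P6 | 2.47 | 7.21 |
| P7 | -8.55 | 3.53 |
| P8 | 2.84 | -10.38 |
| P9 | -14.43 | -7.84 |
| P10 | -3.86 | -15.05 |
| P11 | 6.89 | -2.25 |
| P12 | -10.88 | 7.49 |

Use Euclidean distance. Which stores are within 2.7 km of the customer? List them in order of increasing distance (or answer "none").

Distances from (-6.36, 0.40):
P1: √((-7.16)² + (-7.61)²) = √(51.2656 + 57.9121) = 10.45 km
P2: √((11.74)² + (-3.23)²) = √(137.8276 + 10.4329) = 12.18 km
P3: √((10.35)² + (-13.99)²) = √(107.1225 + 195.7201) = 17.40 km
P4: √((8.86)² + (-12.30)²) = √(78.4996 + 151.2900) = 15.16 km
P5: √((-6.93)² + (-12.39)²) = √(48.0249 + 153.5121) = 14.20 km
P6: √((8.83)² + (6.81)²) = √(77.9689 + 46.3761) = 11.15 km
P7: √((-2.19)² + (3.13)²) = √(4.7961 + 9.7969) = 3.82 km
P8: √((9.20)² + (-10.78)²) = √(84.6400 + 116.2084) = 14.17 km
P9: √((-8.07)² + (-8.24)²) = √(65.1249 + 67.8976) = 11.53 km
P10: √((2.50)² + (-15.45)²) = √(6.2500 + 238.7025) = 15.65 km
P11: √((13.25)² + (-2.65)²) = √(175.5625 + 7.0225) = 13.51 km
P12: √((-4.52)² + (7.09)²) = √(20.4304 + 50.2681) = 8.41 km
Threshold 2.7 km: none within range.

none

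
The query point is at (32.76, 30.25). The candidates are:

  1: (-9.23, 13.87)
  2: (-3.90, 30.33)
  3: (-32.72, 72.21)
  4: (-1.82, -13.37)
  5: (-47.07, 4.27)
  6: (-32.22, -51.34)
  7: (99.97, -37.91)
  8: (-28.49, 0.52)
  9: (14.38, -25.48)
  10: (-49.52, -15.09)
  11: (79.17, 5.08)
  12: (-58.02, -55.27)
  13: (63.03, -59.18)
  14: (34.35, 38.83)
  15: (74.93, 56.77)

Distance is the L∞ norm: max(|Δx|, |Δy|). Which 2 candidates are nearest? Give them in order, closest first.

14, 2

Distances from (32.76, 30.25):
1: max(|-41.99|, |-16.38|) = 41.99
2: max(|-36.66|, |0.08|) = 36.66
3: max(|-65.48|, |41.96|) = 65.48
4: max(|-34.58|, |-43.62|) = 43.62
5: max(|-79.83|, |-25.98|) = 79.83
6: max(|-64.98|, |-81.59|) = 81.59
7: max(|67.21|, |-68.16|) = 68.16
8: max(|-61.25|, |-29.73|) = 61.25
9: max(|-18.38|, |-55.73|) = 55.73
10: max(|-82.28|, |-45.34|) = 82.28
11: max(|46.41|, |-25.17|) = 46.41
12: max(|-90.78|, |-85.52|) = 90.78
13: max(|30.27|, |-89.43|) = 89.43
14: max(|1.59|, |8.58|) = 8.58
15: max(|42.17|, |26.52|) = 42.17
Sorted: 14 (8.58) < 2 (36.66) < 1 (41.99) < 15 (42.17) < …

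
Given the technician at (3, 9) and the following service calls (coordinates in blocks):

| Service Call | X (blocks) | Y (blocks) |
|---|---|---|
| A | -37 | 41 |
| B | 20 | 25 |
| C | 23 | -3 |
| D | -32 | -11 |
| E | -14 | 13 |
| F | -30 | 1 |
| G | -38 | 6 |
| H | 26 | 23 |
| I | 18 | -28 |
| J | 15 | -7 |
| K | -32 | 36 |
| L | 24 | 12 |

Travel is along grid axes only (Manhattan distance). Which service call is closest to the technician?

E

Distances from (3, 9):
A: |-40| + |32| = 40 + 32 = 72 blocks
B: |17| + |16| = 17 + 16 = 33 blocks
C: |20| + |-12| = 20 + 12 = 32 blocks
D: |-35| + |-20| = 35 + 20 = 55 blocks
E: |-17| + |4| = 17 + 4 = 21 blocks
F: |-33| + |-8| = 33 + 8 = 41 blocks
G: |-41| + |-3| = 41 + 3 = 44 blocks
H: |23| + |14| = 23 + 14 = 37 blocks
I: |15| + |-37| = 15 + 37 = 52 blocks
J: |12| + |-16| = 12 + 16 = 28 blocks
K: |-35| + |27| = 35 + 27 = 62 blocks
L: |21| + |3| = 21 + 3 = 24 blocks
Minimum: E at 21 blocks.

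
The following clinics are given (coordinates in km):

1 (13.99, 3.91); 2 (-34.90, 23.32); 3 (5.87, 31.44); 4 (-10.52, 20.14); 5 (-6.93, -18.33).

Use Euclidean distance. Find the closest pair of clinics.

Pairwise distances:
1–2: 52.60 km
1–3: 28.70 km
1–4: 29.40 km
1–5: 30.53 km
2–3: 41.57 km
2–4: 24.59 km
2–5: 50.17 km
3–4: 19.91 km
3–5: 51.39 km
4–5: 38.64 km
Closest pair: 3–4 at 19.91 km.

3 and 4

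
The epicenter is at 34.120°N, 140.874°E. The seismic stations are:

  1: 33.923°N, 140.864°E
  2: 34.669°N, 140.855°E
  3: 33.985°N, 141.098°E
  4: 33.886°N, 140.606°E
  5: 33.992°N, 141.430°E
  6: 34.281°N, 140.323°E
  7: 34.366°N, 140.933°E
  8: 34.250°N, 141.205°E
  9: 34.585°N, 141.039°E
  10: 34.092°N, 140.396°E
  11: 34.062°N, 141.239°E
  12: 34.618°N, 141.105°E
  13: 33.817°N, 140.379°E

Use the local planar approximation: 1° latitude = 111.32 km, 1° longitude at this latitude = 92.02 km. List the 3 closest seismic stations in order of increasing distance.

Distances from 34.120°N, 140.874°E:
1: √((-0.197·111.32)² + (-0.010·92.02)²) = √(480.92665 + 0.84677) = 21.949 km
2: √((0.549·111.32)² + (-0.019·92.02)²) = √(3735.00411 + 3.05683) = 61.140 km
3: √((-0.135·111.32)² + (0.224·92.02)²) = √(225.84680 + 424.87433) = 25.509 km
4: √((-0.234·111.32)² + (-0.268·92.02)²) = √(678.54415 + 608.18268) = 35.871 km
5: √((-0.128·111.32)² + (0.556·92.02)²) = √(203.03286 + 2617.66485) = 53.110 km
6: √((0.161·111.32)² + (-0.551·92.02)²) = √(321.21672 + 2570.79624) = 53.777 km
7: √((0.246·111.32)² + (0.059·92.02)²) = √(749.92289 + 29.47600) = 27.918 km
8: √((0.130·111.32)² + (0.331·92.02)²) = √(209.42721 + 927.72753) = 33.722 km
9: √((0.465·111.32)² + (0.165·92.02)²) = √(2679.49099 + 230.53260) = 53.945 km
10: √((-0.028·111.32)² + (-0.478·92.02)²) = √(9.71544 + 1934.72949) = 44.096 km
11: √((-0.058·111.32)² + (0.365·92.02)²) = √(41.68717 + 1128.10672) = 34.202 km
12: √((0.498·111.32)² + (0.231·92.02)²) = √(3073.30088 + 451.84389) = 59.373 km
13: √((-0.303·111.32)² + (-0.495·92.02)²) = √(1137.71020 + 2074.79339) = 56.679 km
Sorted: 1 (21.949 km) < 3 (25.509 km) < 7 (27.918 km) < 8 (33.722 km) < 11 (34.202 km) < …

1, 3, 7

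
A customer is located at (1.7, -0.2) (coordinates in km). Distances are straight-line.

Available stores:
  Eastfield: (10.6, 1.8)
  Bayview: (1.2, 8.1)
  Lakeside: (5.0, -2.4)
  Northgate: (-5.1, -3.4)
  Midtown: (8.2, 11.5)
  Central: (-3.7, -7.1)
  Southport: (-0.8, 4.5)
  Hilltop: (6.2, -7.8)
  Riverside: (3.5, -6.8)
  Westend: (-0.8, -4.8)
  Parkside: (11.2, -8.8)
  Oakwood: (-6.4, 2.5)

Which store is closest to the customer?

Distances from (1.7, -0.2):
Eastfield: 9.12 km
Bayview: 8.32 km
Lakeside: 3.97 km
Northgate: 7.52 km
Midtown: 13.38 km
Central: 8.76 km
Southport: 5.32 km
Hilltop: 8.83 km
Riverside: 6.84 km
Westend: 5.24 km
Parkside: 12.81 km
Oakwood: 8.54 km
Minimum: Lakeside at 3.97 km.

Lakeside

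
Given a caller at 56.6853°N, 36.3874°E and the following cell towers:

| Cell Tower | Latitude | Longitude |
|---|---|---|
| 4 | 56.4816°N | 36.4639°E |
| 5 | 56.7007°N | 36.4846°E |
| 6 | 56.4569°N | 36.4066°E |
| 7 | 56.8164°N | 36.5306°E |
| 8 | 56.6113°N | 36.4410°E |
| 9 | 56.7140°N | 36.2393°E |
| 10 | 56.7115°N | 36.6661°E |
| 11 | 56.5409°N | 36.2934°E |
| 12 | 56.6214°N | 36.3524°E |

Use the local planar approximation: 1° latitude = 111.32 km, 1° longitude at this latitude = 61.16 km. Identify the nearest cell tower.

5

Distances from 56.6853°N, 36.3874°E:
4: √((-0.2037·111.32)² + (0.0765·61.16)²) = √(514.195715 + 21.890608) = 23.1535 km
5: √((0.0154·111.32)² + (0.0972·61.16)²) = √(2.938920 + 35.340076) = 6.1870 km
6: √((-0.2284·111.32)² + (0.0192·61.16)²) = √(646.455440 + 1.378915) = 25.4526 km
7: √((0.1311·111.32)² + (0.1432·61.16)²) = √(212.986354 + 76.704526) = 17.0203 km
8: √((-0.0740·111.32)² + (0.0536·61.16)²) = √(67.859372 + 10.746438) = 8.8660 km
9: √((0.0287·111.32)² + (-0.1481·61.16)²) = √(10.207284 + 82.043668) = 9.6047 km
10: √((0.0262·111.32)² + (0.2787·61.16)²) = √(8.506462 + 290.541979) = 17.2930 km
11: √((-0.1444·111.32)² + (-0.0940·61.16)²) = √(258.393022 + 33.051461) = 17.0717 km
12: √((-0.0639·111.32)² + (-0.0350·61.16)²) = √(50.599720 + 4.582168) = 7.4285 km
Minimum: 5 at 6.1870 km.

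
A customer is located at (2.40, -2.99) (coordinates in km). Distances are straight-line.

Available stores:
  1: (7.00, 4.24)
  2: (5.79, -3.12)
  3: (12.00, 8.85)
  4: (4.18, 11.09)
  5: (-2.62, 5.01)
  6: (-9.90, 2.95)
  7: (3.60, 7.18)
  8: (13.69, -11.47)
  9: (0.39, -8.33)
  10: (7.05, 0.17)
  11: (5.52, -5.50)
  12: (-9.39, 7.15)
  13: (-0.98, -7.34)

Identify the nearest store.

Distances from (2.40, -2.99):
1: √((4.60)² + (7.23)²) = √(21.1600 + 52.2729) = 8.57 km
2: √((3.39)² + (-0.13)²) = √(11.4921 + 0.0169) = 3.39 km
3: √((9.60)² + (11.84)²) = √(92.1600 + 140.1856) = 15.24 km
4: √((1.78)² + (14.08)²) = √(3.1684 + 198.2464) = 14.19 km
5: √((-5.02)² + (8.00)²) = √(25.2004 + 64.0000) = 9.44 km
6: √((-12.30)² + (5.94)²) = √(151.2900 + 35.2836) = 13.66 km
7: √((1.20)² + (10.17)²) = √(1.4400 + 103.4289) = 10.24 km
8: √((11.29)² + (-8.48)²) = √(127.4641 + 71.9104) = 14.12 km
9: √((-2.01)² + (-5.34)²) = √(4.0401 + 28.5156) = 5.71 km
10: √((4.65)² + (3.16)²) = √(21.6225 + 9.9856) = 5.62 km
11: √((3.12)² + (-2.51)²) = √(9.7344 + 6.3001) = 4.00 km
12: √((-11.79)² + (10.14)²) = √(139.0041 + 102.8196) = 15.55 km
13: √((-3.38)² + (-4.35)²) = √(11.4244 + 18.9225) = 5.51 km
Minimum: 2 at 3.39 km.

2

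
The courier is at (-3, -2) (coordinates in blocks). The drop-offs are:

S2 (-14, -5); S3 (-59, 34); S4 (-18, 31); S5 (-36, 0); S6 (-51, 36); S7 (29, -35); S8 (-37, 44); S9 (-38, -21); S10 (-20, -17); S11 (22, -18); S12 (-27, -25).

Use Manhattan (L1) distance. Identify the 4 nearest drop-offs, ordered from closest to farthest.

Distances from (-3, -2):
S2: 14 blocks
S3: 92 blocks
S4: 48 blocks
S5: 35 blocks
S6: 86 blocks
S7: 65 blocks
S8: 80 blocks
S9: 54 blocks
S10: 32 blocks
S11: 41 blocks
S12: 47 blocks
Sorted: S2 (14 blocks) < S10 (32 blocks) < S5 (35 blocks) < S11 (41 blocks) < S12 (47 blocks) < S4 (48 blocks) < …

S2, S10, S5, S11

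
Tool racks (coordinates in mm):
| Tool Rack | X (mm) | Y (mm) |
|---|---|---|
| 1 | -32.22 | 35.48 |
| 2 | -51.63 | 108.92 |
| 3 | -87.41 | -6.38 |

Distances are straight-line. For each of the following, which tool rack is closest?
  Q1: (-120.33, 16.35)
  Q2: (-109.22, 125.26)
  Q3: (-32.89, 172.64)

Q1 at (-120.33, 16.35):
  1: √((88.11)² + (19.13)²) = √(7763.3721 + 365.9569) = 90.16 mm
  2: √((68.70)² + (92.57)²) = √(4719.6900 + 8569.2049) = 115.28 mm
  3: √((32.92)² + (-22.73)²) = √(1083.7264 + 516.6529) = 40.00 mm
  → nearest: 3 (40.00 mm)
Q2 at (-109.22, 125.26):
  1: √((77.00)² + (-89.78)²) = √(5929.0000 + 8060.4484) = 118.28 mm
  2: √((57.59)² + (-16.34)²) = √(3316.6081 + 266.9956) = 59.86 mm
  3: √((21.81)² + (-131.64)²) = √(475.6761 + 17329.0896) = 133.43 mm
  → nearest: 2 (59.86 mm)
Q3 at (-32.89, 172.64):
  1: √((0.67)² + (-137.16)²) = √(0.4489 + 18812.8656) = 137.16 mm
  2: √((-18.74)² + (-63.72)²) = √(351.1876 + 4060.2384) = 66.42 mm
  3: √((-54.52)² + (-179.02)²) = √(2972.4304 + 32048.1604) = 187.14 mm
  → nearest: 2 (66.42 mm)

Q1→3; Q2→2; Q3→2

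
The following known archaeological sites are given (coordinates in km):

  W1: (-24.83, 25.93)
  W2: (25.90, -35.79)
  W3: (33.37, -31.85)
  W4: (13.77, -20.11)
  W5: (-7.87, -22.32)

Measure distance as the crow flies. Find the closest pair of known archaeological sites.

Pairwise distances:
W1–W2: √((50.73)² + (-61.72)²) = √(2573.5329 + 3809.3584) = 79.89 km
W1–W3: √((58.20)² + (-57.78)²) = √(3387.2400 + 3338.5284) = 82.01 km
W1–W4: √((38.60)² + (-46.04)²) = √(1489.9600 + 2119.6816) = 60.08 km
W1–W5: √((16.96)² + (-48.25)²) = √(287.6416 + 2328.0625) = 51.14 km
W2–W3: √((7.47)² + (3.94)²) = √(55.8009 + 15.5236) = 8.45 km
W2–W4: √((-12.13)² + (15.68)²) = √(147.1369 + 245.8624) = 19.82 km
W2–W5: √((-33.77)² + (13.47)²) = √(1140.4129 + 181.4409) = 36.36 km
W3–W4: √((-19.60)² + (11.74)²) = √(384.1600 + 137.8276) = 22.85 km
W3–W5: √((-41.24)² + (9.53)²) = √(1700.7376 + 90.8209) = 42.33 km
W4–W5: √((-21.64)² + (-2.21)²) = √(468.2896 + 4.8841) = 21.75 km
Closest pair: W2–W3 at 8.45 km.

W2 and W3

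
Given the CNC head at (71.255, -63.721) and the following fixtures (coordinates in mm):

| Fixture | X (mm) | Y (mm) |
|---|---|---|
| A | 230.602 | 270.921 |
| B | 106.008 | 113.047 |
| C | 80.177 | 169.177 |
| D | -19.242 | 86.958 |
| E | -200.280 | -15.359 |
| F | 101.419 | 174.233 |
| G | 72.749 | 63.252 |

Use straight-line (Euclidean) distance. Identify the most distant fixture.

Distances from (71.255, -63.721):
A: √((159.347)² + (334.642)²) = √(25391.46641 + 111985.26816) = 370.644 mm
B: √((34.753)² + (176.768)²) = √(1207.77101 + 31246.92582) = 180.152 mm
C: √((8.922)² + (232.898)²) = √(79.60208 + 54241.47840) = 233.069 mm
D: √((-90.497)² + (150.679)²) = √(8189.70701 + 22704.16104) = 175.767 mm
E: √((-271.535)² + (48.362)²) = √(73731.25622 + 2338.88304) = 275.808 mm
F: √((30.164)² + (237.954)²) = √(909.86690 + 56622.10612) = 239.858 mm
G: √((1.494)² + (126.973)²) = √(2.23204 + 16122.14273) = 126.982 mm
Maximum: A at 370.644 mm.

A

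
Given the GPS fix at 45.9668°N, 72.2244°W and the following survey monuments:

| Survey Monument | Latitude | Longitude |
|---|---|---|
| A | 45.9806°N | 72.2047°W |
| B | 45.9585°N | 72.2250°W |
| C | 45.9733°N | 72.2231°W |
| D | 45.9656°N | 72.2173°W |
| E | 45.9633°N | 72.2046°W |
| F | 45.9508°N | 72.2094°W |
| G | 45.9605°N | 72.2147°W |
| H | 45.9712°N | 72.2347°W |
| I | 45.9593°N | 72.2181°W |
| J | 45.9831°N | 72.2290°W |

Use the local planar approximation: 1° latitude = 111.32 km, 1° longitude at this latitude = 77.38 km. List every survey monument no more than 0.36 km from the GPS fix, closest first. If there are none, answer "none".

none

Distances from 45.9668°N, 72.2244°W:
A: 2.1642 km
B: 0.9251 km
C: 0.7305 km
D: 0.5654 km
E: 1.5809 km
F: 2.1259 km
G: 1.0272 km
H: 0.9355 km
I: 0.9668 km
J: 1.8491 km
Threshold 0.36 km: none within range.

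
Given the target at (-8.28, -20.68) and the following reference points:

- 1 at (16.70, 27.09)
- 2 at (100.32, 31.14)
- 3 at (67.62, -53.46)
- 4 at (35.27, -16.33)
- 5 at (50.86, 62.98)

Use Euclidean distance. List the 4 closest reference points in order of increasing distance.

Distances from (-8.28, -20.68):
1: 53.91
2: 120.33
3: 82.68
4: 43.77
5: 102.45
Sorted: 4 (43.77) < 1 (53.91) < 3 (82.68) < 5 (102.45) < 2 (120.33)

4, 1, 3, 5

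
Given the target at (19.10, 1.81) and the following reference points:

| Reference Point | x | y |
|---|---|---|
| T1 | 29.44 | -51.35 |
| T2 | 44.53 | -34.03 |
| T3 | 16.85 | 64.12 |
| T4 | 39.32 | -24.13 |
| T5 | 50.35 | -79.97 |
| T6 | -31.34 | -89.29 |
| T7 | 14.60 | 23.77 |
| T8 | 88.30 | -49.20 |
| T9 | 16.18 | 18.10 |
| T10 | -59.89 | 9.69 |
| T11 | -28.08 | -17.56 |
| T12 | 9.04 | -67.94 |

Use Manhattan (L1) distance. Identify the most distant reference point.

Distances from (19.10, 1.81):
T1: 63.50
T2: 61.27
T3: 64.56
T4: 46.16
T5: 113.03
T6: 141.54
T7: 26.46
T8: 120.21
T9: 19.21
T10: 86.87
T11: 66.55
T12: 79.81
Maximum: T6 at 141.54.

T6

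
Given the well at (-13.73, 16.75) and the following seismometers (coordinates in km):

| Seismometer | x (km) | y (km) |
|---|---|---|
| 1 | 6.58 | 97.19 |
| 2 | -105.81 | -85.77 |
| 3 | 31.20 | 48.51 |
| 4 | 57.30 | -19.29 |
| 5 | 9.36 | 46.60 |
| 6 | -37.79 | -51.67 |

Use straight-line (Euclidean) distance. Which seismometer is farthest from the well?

Distances from (-13.73, 16.75):
1: √((20.31)² + (80.44)²) = √(412.4961 + 6470.5936) = 82.96 km
2: √((-92.08)² + (-102.52)²) = √(8478.7264 + 10510.3504) = 137.80 km
3: √((44.93)² + (31.76)²) = √(2018.7049 + 1008.6976) = 55.02 km
4: √((71.03)² + (-36.04)²) = √(5045.2609 + 1298.8816) = 79.65 km
5: √((23.09)² + (29.85)²) = √(533.1481 + 891.0225) = 37.74 km
6: √((-24.06)² + (-68.42)²) = √(578.8836 + 4681.2964) = 72.53 km
Maximum: 2 at 137.80 km.

2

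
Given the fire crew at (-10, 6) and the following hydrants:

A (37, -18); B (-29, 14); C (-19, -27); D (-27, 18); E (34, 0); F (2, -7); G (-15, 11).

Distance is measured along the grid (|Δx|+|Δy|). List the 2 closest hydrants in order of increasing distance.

Distances from (-10, 6):
A: 71
B: 27
C: 42
D: 29
E: 50
F: 25
G: 10
Sorted: G (10) < F (25) < B (27) < D (29) < …

G, F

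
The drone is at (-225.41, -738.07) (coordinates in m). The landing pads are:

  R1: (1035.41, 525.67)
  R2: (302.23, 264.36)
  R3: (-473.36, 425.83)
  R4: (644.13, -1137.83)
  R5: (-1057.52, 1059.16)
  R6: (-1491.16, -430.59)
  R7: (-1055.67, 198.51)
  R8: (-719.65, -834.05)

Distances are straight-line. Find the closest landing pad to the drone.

Distances from (-225.41, -738.07):
R1: √((1260.82)² + (1263.74)²) = √(1589667.0724 + 1597038.7876) = 1785.13 m
R2: √((527.64)² + (1002.43)²) = √(278403.9696 + 1004865.9049) = 1132.82 m
R3: √((-247.95)² + (1163.90)²) = √(61479.2025 + 1354663.2100) = 1190.02 m
R4: √((869.54)² + (-399.76)²) = √(756099.8116 + 159808.0576) = 957.03 m
R5: √((-832.11)² + (1797.23)²) = √(692407.0521 + 3230035.6729) = 1980.52 m
R6: √((-1265.75)² + (307.48)²) = √(1602123.0625 + 94543.9504) = 1302.56 m
R7: √((-830.26)² + (936.58)²) = √(689331.6676 + 877182.0964) = 1251.60 m
R8: √((-494.24)² + (-95.98)²) = √(244273.1776 + 9212.1604) = 503.47 m
Minimum: R8 at 503.47 m.

R8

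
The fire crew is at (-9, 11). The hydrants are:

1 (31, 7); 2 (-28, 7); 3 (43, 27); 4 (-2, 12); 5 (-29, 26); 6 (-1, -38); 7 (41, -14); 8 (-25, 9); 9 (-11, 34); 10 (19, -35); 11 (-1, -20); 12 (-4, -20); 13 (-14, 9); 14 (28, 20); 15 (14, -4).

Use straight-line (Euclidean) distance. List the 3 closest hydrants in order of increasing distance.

13, 4, 8

Distances from (-9, 11):
1: 40.2
2: 19.4
3: 54.4
4: 7.1
5: 25.0
6: 49.6
7: 55.9
8: 16.1
9: 23.1
10: 53.9
11: 32.0
12: 31.4
13: 5.4
14: 38.1
15: 27.5
Sorted: 13 (5.4) < 4 (7.1) < 8 (16.1) < 2 (19.4) < 9 (23.1) < …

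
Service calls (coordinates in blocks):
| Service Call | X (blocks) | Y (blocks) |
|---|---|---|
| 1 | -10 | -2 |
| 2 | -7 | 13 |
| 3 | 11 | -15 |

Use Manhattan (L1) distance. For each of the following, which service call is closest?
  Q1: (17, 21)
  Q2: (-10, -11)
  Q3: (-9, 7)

Q1→2; Q2→1; Q3→2

Q1 at (17, 21):
  1: 50 blocks
  2: 32 blocks
  3: 42 blocks
  → nearest: 2 (32 blocks)
Q2 at (-10, -11):
  1: 9 blocks
  2: 27 blocks
  3: 25 blocks
  → nearest: 1 (9 blocks)
Q3 at (-9, 7):
  1: 10 blocks
  2: 8 blocks
  3: 42 blocks
  → nearest: 2 (8 blocks)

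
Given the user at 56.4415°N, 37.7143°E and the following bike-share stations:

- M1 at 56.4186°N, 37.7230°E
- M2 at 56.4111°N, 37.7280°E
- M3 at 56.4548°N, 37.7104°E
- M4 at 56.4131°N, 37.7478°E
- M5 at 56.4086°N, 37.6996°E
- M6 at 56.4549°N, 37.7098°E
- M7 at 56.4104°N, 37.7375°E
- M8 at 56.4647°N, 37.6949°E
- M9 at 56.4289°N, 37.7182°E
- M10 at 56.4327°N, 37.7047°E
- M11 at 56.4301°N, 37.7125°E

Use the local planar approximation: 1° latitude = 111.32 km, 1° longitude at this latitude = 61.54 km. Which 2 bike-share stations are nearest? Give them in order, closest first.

Distances from 56.4415°N, 37.7143°E:
M1: √((-0.0229·111.32)² + (0.0087·61.54)²) = √(6.498563 + 0.286651) = 2.6048 km
M2: √((-0.0304·111.32)² + (0.0137·61.54)²) = √(11.452322 + 0.710814) = 3.4876 km
M3: √((0.0133·111.32)² + (-0.0039·61.54)²) = √(2.192046 + 0.057603) = 1.4999 km
M4: √((-0.0284·111.32)² + (0.0335·61.54)²) = √(9.995006 + 4.250153) = 3.7743 km
M5: √((-0.0329·111.32)² + (-0.0147·61.54)²) = √(13.413379 + 0.818370) = 3.7725 km
M6: √((0.0134·111.32)² + (-0.0045·61.54)²) = √(2.225133 + 0.076690) = 1.5172 km
M7: √((-0.0311·111.32)² + (0.0232·61.54)²) = √(11.985804 + 2.038407) = 3.7449 km
M8: √((0.0232·111.32)² + (-0.0194·61.54)²) = √(6.669947 + 1.425340) = 2.8452 km
M9: √((-0.0126·111.32)² + (0.0039·61.54)²) = √(1.967377 + 0.057603) = 1.4230 km
M10: √((-0.0088·111.32)² + (-0.0096·61.54)²) = √(0.959648 + 0.349026) = 1.1440 km
M11: √((-0.0114·111.32)² + (-0.0018·61.54)²) = √(1.610483 + 0.012270) = 1.2739 km
Sorted: M10 (1.1440 km) < M11 (1.2739 km) < M9 (1.4230 km) < M3 (1.4999 km) < …

M10, M11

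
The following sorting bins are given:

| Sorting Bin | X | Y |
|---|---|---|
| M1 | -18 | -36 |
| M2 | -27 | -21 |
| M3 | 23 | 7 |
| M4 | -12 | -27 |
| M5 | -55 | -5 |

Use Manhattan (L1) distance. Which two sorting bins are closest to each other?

Pairwise distances:
M1–M2: |-9| + |15| = 9 + 15 = 24
M1–M3: |41| + |43| = 41 + 43 = 84
M1–M4: |6| + |9| = 6 + 9 = 15
M1–M5: |-37| + |31| = 37 + 31 = 68
M2–M3: |50| + |28| = 50 + 28 = 78
M2–M4: |15| + |-6| = 15 + 6 = 21
M2–M5: |-28| + |16| = 28 + 16 = 44
M3–M4: |-35| + |-34| = 35 + 34 = 69
M3–M5: |-78| + |-12| = 78 + 12 = 90
M4–M5: |-43| + |22| = 43 + 22 = 65
Closest pair: M1–M4 at 15.

M1 and M4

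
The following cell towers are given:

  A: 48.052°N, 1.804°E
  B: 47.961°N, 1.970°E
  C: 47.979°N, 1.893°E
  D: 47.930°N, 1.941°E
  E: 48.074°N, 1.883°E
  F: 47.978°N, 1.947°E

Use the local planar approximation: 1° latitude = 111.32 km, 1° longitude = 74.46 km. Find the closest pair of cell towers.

B and F

Pairwise distances:
A–B: 15.981 km
A–C: 10.486 km
A–D: 16.985 km
A–E: 6.372 km
A–F: 13.462 km
B–C: 6.073 km
B–D: 4.071 km
B–E: 14.149 km
B–F: 2.552 km
C–D: 6.521 km
C–E: 10.602 km
C–F: 4.022 km
D–E: 16.602 km
D–F: 5.362 km
E–F: 11.701 km
Closest pair: B–F at 2.552 km.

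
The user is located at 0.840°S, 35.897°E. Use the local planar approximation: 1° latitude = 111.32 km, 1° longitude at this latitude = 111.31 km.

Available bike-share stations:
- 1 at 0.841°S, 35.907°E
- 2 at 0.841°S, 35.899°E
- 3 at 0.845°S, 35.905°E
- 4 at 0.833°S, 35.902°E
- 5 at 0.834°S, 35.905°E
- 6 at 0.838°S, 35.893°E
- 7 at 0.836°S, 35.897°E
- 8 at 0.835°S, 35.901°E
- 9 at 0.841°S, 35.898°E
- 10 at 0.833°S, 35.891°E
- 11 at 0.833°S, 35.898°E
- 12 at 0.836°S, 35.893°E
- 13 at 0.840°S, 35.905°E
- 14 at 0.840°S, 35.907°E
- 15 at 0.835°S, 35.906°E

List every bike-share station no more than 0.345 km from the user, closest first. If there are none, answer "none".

9, 2

Distances from 0.840°S, 35.897°E:
1: 1.11865 km
2: 0.24890 km
3: 1.05012 km
4: 0.95758 km
5: 1.11314 km
6: 0.49780 km
7: 0.44528 km
8: 0.71277 km
9: 0.15742 km
10: 1.02628 km
11: 0.78715 km
12: 0.62969 km
13: 0.89048 km
14: 1.11310 km
15: 1.14603 km
Threshold 0.345 km: 9 (0.15742 km), 2 (0.24890 km) are within range.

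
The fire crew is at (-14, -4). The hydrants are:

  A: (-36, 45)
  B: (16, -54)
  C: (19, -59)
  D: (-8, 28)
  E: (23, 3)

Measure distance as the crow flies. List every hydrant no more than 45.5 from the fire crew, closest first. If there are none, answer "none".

D, E

Distances from (-14, -4):
A: √((-22)² + (49)²) = √(484.000 + 2401.000) = 53.7
B: √((30)² + (-50)²) = √(900.000 + 2500.000) = 58.3
C: √((33)² + (-55)²) = √(1089.000 + 3025.000) = 64.1
D: √((6)² + (32)²) = √(36.000 + 1024.000) = 32.6
E: √((37)² + (7)²) = √(1369.000 + 49.000) = 37.7
Threshold 45.5: D (32.6), E (37.7) are within range.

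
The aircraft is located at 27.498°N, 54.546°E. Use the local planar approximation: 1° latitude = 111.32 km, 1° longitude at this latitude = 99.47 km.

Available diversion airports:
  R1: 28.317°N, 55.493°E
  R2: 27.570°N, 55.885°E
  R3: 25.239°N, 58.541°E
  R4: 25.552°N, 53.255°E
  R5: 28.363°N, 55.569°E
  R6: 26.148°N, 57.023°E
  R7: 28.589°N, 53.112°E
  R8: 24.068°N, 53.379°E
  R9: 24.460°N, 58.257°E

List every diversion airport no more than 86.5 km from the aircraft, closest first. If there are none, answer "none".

Distances from 27.498°N, 54.546°E:
R1: √((0.819·111.32)² + (0.947·99.47)²) = √(8312.16583 + 8873.28016) = 131.093 km
R2: √((0.072·111.32)² + (1.339·99.47)²) = √(64.24087 + 17739.66401) = 133.431 km
R3: √((-2.259·111.32)² + (3.995·99.47)²) = √(63238.10643 + 157912.97052) = 470.267 km
R4: √((-1.946·111.32)² + (-1.291·99.47)²) = √(46928.00233 + 16490.60998) = 251.831 km
R5: √((0.865·111.32)² + (1.023·99.47)²) = √(9272.11075 + 10354.65190) = 140.096 km
R6: √((-1.350·111.32)² + (2.477·99.47)²) = √(22584.67952 + 60706.64740) = 288.602 km
R7: √((1.091·111.32)² + (-1.434·99.47)²) = √(14750.13165 + 20346.16389) = 187.340 km
R8: √((-3.430·111.32)² + (-1.167·99.47)²) = √(145792.31612 + 13474.91232) = 399.083 km
R9: √((-3.038·111.32)² + (3.711·99.47)²) = √(114372.58432 + 136259.29719) = 500.631 km
Threshold 86.5 km: none within range.

none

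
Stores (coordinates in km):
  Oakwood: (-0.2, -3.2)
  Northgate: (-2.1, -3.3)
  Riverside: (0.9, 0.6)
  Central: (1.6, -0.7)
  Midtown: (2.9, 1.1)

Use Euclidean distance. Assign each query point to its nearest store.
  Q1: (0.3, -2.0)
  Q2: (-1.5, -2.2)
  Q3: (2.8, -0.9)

Q1→Oakwood; Q2→Northgate; Q3→Central

Q1 at (0.3, -2.0):
  Oakwood: 1.30 km
  Northgate: 2.73 km
  Riverside: 2.67 km
  Central: 1.84 km
  Midtown: 4.05 km
  → nearest: Oakwood (1.30 km)
Q2 at (-1.5, -2.2):
  Oakwood: 1.64 km
  Northgate: 1.25 km
  Riverside: 3.69 km
  Central: 3.44 km
  Midtown: 5.50 km
  → nearest: Northgate (1.25 km)
Q3 at (2.8, -0.9):
  Oakwood: 3.78 km
  Northgate: 5.46 km
  Riverside: 2.42 km
  Central: 1.22 km
  Midtown: 2.00 km
  → nearest: Central (1.22 km)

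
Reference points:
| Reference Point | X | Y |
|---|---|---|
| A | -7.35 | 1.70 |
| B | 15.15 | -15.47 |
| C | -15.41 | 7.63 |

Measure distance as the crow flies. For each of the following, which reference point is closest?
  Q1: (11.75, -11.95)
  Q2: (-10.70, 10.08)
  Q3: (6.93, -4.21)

Q1 at (11.75, -11.95):
  A: 23.48
  B: 4.89
  C: 33.48
  → nearest: B (4.89)
Q2 at (-10.70, 10.08):
  A: 9.02
  B: 36.35
  C: 5.31
  → nearest: C (5.31)
Q3 at (6.93, -4.21):
  A: 15.45
  B: 13.94
  C: 25.28
  → nearest: B (13.94)

Q1→B; Q2→C; Q3→B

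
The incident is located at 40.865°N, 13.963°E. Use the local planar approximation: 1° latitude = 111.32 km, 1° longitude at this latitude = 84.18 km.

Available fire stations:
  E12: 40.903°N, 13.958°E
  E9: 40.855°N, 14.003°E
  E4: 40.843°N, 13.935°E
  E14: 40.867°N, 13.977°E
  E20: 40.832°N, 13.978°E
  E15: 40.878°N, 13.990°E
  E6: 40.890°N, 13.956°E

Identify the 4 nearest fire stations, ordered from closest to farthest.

E14, E15, E6, E4

Distances from 40.865°N, 13.963°E:
E12: 4.251 km
E9: 3.546 km
E4: 3.399 km
E14: 1.199 km
E20: 3.885 km
E15: 2.694 km
E6: 2.845 km
Sorted: E14 (1.199 km) < E15 (2.694 km) < E6 (2.845 km) < E4 (3.399 km) < E9 (3.546 km) < E20 (3.885 km) < …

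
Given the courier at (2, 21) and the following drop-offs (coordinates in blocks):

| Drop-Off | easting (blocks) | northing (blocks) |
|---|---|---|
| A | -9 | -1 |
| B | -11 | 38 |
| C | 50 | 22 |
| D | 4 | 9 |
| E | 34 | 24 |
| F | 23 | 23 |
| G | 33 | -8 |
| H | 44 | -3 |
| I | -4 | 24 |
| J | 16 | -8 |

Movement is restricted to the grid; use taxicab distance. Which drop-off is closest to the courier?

I

Distances from (2, 21):
A: |-11| + |-22| = 11 + 22 = 33 blocks
B: |-13| + |17| = 13 + 17 = 30 blocks
C: |48| + |1| = 48 + 1 = 49 blocks
D: |2| + |-12| = 2 + 12 = 14 blocks
E: |32| + |3| = 32 + 3 = 35 blocks
F: |21| + |2| = 21 + 2 = 23 blocks
G: |31| + |-29| = 31 + 29 = 60 blocks
H: |42| + |-24| = 42 + 24 = 66 blocks
I: |-6| + |3| = 6 + 3 = 9 blocks
J: |14| + |-29| = 14 + 29 = 43 blocks
Minimum: I at 9 blocks.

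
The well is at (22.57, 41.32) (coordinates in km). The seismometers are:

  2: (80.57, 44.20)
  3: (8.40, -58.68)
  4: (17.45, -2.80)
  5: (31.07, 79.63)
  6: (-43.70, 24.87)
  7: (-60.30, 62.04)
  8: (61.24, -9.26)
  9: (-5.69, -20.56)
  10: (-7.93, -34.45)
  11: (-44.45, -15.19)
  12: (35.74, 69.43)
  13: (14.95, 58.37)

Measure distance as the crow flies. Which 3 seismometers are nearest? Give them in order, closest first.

Distances from (22.57, 41.32):
2: 58.07 km
3: 101.00 km
4: 44.42 km
5: 39.24 km
6: 68.28 km
7: 85.42 km
8: 63.67 km
9: 68.03 km
10: 81.68 km
11: 87.66 km
12: 31.04 km
13: 18.68 km
Sorted: 13 (18.68 km) < 12 (31.04 km) < 5 (39.24 km) < 4 (44.42 km) < 2 (58.07 km) < …

13, 12, 5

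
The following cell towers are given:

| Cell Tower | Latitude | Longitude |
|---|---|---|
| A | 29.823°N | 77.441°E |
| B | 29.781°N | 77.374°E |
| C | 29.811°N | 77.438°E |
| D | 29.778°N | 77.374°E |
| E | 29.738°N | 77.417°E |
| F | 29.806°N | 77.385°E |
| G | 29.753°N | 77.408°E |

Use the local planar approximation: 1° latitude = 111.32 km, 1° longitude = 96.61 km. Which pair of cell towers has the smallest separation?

B and D

Pairwise distances:
A–B: √((-0.042·111.32)² + (-0.067·96.61)²) = √(21.85974 + 41.89805) = 7.985 km
A–C: √((-0.012·111.32)² + (-0.003·96.61)²) = √(1.78447 + 0.08400) = 1.367 km
A–D: √((-0.045·111.32)² + (-0.067·96.61)²) = √(25.09409 + 41.89805) = 8.185 km
A–E: √((-0.085·111.32)² + (-0.024·96.61)²) = √(89.53323 + 5.37609) = 9.742 km
A–F: √((-0.017·111.32)² + (-0.056·96.61)²) = √(3.58133 + 29.26983) = 5.732 km
A–G: √((-0.070·111.32)² + (-0.033·96.61)²) = √(60.72150 + 10.16417) = 8.419 km
B–C: √((0.030·111.32)² + (0.064·96.61)²) = √(11.15293 + 38.22998) = 7.027 km
B–D: √((-0.003·111.32)² + (0.000·96.61)²) = √(0.11153 + 0.00000) = 0.334 km
B–E: √((-0.043·111.32)² + (0.043·96.61)²) = √(22.91307 + 17.25763) = 6.338 km
B–F: √((0.025·111.32)² + (0.011·96.61)²) = √(7.74509 + 1.12935) = 2.979 km
B–G: √((-0.028·111.32)² + (0.034·96.61)²) = √(9.71544 + 10.78952) = 4.528 km
C–D: √((-0.033·111.32)² + (-0.064·96.61)²) = √(13.49504 + 38.22998) = 7.192 km
C–E: √((-0.073·111.32)² + (-0.021·96.61)²) = √(66.03773 + 4.11607) = 8.376 km
C–F: √((-0.005·111.32)² + (-0.053·96.61)²) = √(0.30980 + 26.21778) = 5.150 km
C–G: √((-0.058·111.32)² + (-0.030·96.61)²) = √(41.68717 + 8.40014) = 7.077 km
D–E: √((-0.040·111.32)² + (0.043·96.61)²) = √(19.82743 + 17.25763) = 6.090 km
D–F: √((0.028·111.32)² + (0.011·96.61)²) = √(9.71544 + 1.12935) = 3.293 km
D–G: √((-0.025·111.32)² + (0.034·96.61)²) = √(7.74509 + 10.78952) = 4.305 km
E–F: √((0.068·111.32)² + (-0.032·96.61)²) = √(57.30127 + 9.55750) = 8.177 km
E–G: √((0.015·111.32)² + (-0.009·96.61)²) = √(2.78823 + 0.75601) = 1.883 km
F–G: √((-0.053·111.32)² + (0.023·96.61)²) = √(34.80953 + 4.93742) = 6.305 km
Closest pair: B–D at 0.334 km.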